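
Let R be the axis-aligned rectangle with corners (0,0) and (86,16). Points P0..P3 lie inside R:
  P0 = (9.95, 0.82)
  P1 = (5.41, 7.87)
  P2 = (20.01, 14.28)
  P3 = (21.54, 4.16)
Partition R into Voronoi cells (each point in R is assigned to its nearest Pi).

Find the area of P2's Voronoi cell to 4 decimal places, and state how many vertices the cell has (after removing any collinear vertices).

Area of P2's cell: 214.9924 (4 vertices)

1. box [0,86]×[0,16]: [(0, 0) (86, 0) (86, 16) (0, 16)]
2. ⊥bis P2·P0 via (14.98,7.55): [(25.0817, 0) (86, 0) (86, 16) (3.6741, 16)]  |A|=1145.9534
3. ⊥bis P2·P1 via (12.71,11.075): [(13.9048, 8.3536) (25.0817, 0) (86, 0) (86, 16) (10.5477, 16)]  |A|=1119.6743
4. ⊥bis P2·P3 via (20.775,9.22): [(13.9048, 8.3536) (14.0965, 8.2103) (65.6205, 16) (10.5477, 16)]  |A|=214.9924
5. canonical 4-gon: [(13.9048, 8.3536) (14.0965, 8.2103) (65.6205, 16) (10.5477, 16)]
6. shoelace: 214.9924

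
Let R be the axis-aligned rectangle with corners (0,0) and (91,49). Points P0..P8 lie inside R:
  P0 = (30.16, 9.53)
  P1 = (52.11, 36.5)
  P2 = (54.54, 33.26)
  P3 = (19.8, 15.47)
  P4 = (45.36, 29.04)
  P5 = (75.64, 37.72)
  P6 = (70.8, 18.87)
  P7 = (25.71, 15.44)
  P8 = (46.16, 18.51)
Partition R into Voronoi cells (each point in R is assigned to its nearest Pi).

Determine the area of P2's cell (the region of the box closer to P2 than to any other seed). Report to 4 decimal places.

Area of P2's cell: 197.9827

1. box [0,91]×[0,49]: [(0, 0) (91, 0) (91, 49) (0, 49)]
2. ⊥bis P2·P0 via (42.35,21.395): [(63.1746, 0) (91, 0) (91, 49) (15.481, 49)]  |A|=2531.9386
3. ⊥bis P2·P1 via (53.325,34.88): [(39.3941, 24.4318) (63.1746, 0) (91, 0) (91, 49) (72.1517, 49)]  |A|=1835.7915
4. ⊥bis P2·P3 via (37.17,24.365): [(39.3941, 24.4318) (63.1746, 0) (91, 0) (91, 49) (72.1517, 49)]  |A|=1835.7915
5. ⊥bis P2·P4 via (49.95,31.15): [(49.5402, 32.0414) (64.2695, 0) (91, 0) (91, 49) (72.1517, 49)]  |A|=1603.8267
6. ⊥bis P2·P5 via (65.09,35.49): [(63.5914, 42.5798) (49.5402, 32.0414) (64.2695, 0) (72.5917, 0)]  |A|=479.8995
7. ⊥bis P2·P6 via (62.67,26.065): [(66.2316, 30.0894) (63.5914, 42.5798) (49.5402, 32.0414) (55.8369, 18.3439)]  |A|=209.8331
8. ⊥bis P2·P7 via (40.125,24.35): [(66.2316, 30.0894) (63.5914, 42.5798) (49.5402, 32.0414) (55.8369, 18.3439)]  |A|=209.8331
9. ⊥bis P2·P8 via (50.35,25.885): [(58.442, 21.2876) (66.2316, 30.0894) (63.5914, 42.5798) (49.5402, 32.0414) (53.0844, 24.3315)]  |A|=197.9827
10. canonical 5-gon: [(58.442, 21.2876) (66.2316, 30.0894) (63.5914, 42.5798) (49.5402, 32.0414) (53.0844, 24.3315)]
11. shoelace: 197.9827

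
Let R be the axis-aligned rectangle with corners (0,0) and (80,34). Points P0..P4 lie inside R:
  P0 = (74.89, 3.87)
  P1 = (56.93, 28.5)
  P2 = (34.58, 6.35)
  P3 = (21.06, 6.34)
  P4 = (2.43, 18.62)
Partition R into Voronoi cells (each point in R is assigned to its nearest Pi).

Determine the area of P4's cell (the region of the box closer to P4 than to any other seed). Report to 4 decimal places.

Area of P4's cell: 500.6285

1. box [0,80]×[0,34]: [(0, 0) (80, 0) (80, 34) (0, 34)]
2. ⊥bis P4·P0 via (38.66,11.245): [(0, 0) (36.371, 0) (43.292, 34) (0, 34)]  |A|=1354.2707
3. ⊥bis P4·P1 via (29.68,23.56): [(0, 0) (33.9511, 0) (27.7874, 34) (0, 34)]  |A|=1049.5537
4. ⊥bis P4·P2 via (18.505,12.485): [(0, 0) (13.7401, 0) (26.7162, 34) (0, 34)]  |A|=687.7569
5. ⊥bis P4·P3 via (11.745,12.48): [(0, 0) (3.5188, 0) (25.9299, 34) (0, 34)]  |A|=500.6285
6. canonical 4-gon: [(0, 0) (3.5188, 0) (25.9299, 34) (0, 34)]
7. shoelace: 500.6285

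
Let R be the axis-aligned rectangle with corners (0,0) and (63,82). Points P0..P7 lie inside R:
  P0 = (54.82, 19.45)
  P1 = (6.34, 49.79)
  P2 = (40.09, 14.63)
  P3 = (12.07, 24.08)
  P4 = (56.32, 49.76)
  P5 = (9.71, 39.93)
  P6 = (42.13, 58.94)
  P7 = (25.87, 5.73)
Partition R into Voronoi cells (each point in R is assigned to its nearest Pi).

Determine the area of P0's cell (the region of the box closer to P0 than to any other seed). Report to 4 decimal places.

Area of P0's cell: 544.3746

1. box [0,63]×[0,82]: [(0, 0) (63, 0) (63, 82) (0, 82)]
2. ⊥bis P0·P1 via (30.58,34.62): [(8.9139, 0) (63, 0) (63, 82) (60.2316, 82)]  |A|=2331.0333
3. ⊥bis P0·P2 via (47.455,17.04): [(37.8836, 46.2904) (53.0309, 0) (63, 0) (63, 82) (60.2316, 82)]  |A|=1309.9387
4. ⊥bis P0·P3 via (33.445,21.765): [(37.8836, 46.2904) (53.0309, 0) (63, 0) (63, 82) (60.2316, 82)]  |A|=1309.9387
5. ⊥bis P0·P4 via (55.57,34.605): [(41.4791, 35.3023) (53.0309, 0) (63, 0) (63, 34.2373)]  |A|=544.3746
6. ⊥bis P0·P5 via (32.265,29.69): [(41.4791, 35.3023) (53.0309, 0) (63, 0) (63, 34.2373)]  |A|=544.3746
7. ⊥bis P0·P6 via (48.475,39.195): [(41.4791, 35.3023) (53.0309, 0) (63, 0) (63, 34.2373)]  |A|=544.3746
8. ⊥bis P0·P7 via (40.345,12.59): [(41.4791, 35.3023) (53.0309, 0) (63, 0) (63, 34.2373)]  |A|=544.3746
9. canonical 4-gon: [(41.4791, 35.3023) (53.0309, 0) (63, 0) (63, 34.2373)]
10. shoelace: 544.3746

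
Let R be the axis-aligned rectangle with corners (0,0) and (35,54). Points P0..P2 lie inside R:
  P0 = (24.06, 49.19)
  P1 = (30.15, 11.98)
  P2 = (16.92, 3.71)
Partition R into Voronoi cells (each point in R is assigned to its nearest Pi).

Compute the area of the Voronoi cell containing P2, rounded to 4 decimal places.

1. box [0,35]×[0,54]: [(0, 0) (35, 0) (35, 54) (0, 54)]
2. ⊥bis P2·P0 via (20.49,26.45): [(0, 29.6668) (0, 0) (35, 0) (35, 24.172)]  |A|=942.1792
3. ⊥bis P2·P1 via (23.535,7.845): [(10.971, 27.9444) (0, 29.6668) (0, 0) (28.4389, 0)]  |A|=560.0903
4. canonical 4-gon: [(10.971, 27.9444) (0, 29.6668) (0, 0) (28.4389, 0)]
5. shoelace: 560.0903

Area of P2's cell: 560.0903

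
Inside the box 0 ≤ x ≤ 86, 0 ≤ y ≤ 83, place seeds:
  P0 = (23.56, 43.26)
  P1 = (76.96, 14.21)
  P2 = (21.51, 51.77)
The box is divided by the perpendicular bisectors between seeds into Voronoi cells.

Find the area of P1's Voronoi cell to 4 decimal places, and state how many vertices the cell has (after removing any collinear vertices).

Area of P1's cell: 2348.4826 (5 vertices)

1. box [0,86]×[0,83]: [(0, 0) (86, 0) (86, 83) (0, 83)]
2. ⊥bis P1·P0 via (50.26,28.735): [(34.6279, 0) (86, 0) (86, 83) (79.7806, 83)]  |A|=2390.0468
3. ⊥bis P1·P2 via (49.235,32.99): [(66.1985, 58.0332) (34.6279, 0) (86, 0) (86, 83) (83.1101, 83)]  |A|=2348.4826
4. canonical 5-gon: [(66.1985, 58.0332) (34.6279, 0) (86, 0) (86, 83) (83.1101, 83)]
5. shoelace: 2348.4826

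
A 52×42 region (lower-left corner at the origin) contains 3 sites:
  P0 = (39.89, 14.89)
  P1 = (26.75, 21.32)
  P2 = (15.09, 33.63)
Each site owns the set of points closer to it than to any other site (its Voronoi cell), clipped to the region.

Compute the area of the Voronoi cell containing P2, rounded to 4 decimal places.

1. box [0,52]×[0,42]: [(0, 0) (52, 0) (52, 42) (0, 42)]
2. ⊥bis P2·P0 via (27.49,24.26): [(0, 0) (9.158, 0) (40.8951, 42) (0, 42)]  |A|=1051.1171
3. ⊥bis P2·P1 via (20.92,27.475): [(0, 7.6596) (36.2547, 42) (0, 42)]  |A|=622.5001
4. canonical 3-gon: [(0, 7.6596) (36.2547, 42) (0, 42)]
5. shoelace: 622.5001

Area of P2's cell: 622.5001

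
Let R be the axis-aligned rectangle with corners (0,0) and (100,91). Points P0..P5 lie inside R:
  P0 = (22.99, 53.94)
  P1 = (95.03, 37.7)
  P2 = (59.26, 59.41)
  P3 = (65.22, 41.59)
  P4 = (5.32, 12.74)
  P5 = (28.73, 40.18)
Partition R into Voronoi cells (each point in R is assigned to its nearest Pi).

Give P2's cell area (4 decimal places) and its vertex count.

1. box [0,100]×[0,91]: [(0, 0) (100, 0) (100, 91) (0, 91)]
2. ⊥bis P2·P0 via (41.125,56.675): [(49.6723, 0) (100, 0) (100, 91) (35.9483, 91)]  |A|=5204.2591
3. ⊥bis P2·P1 via (77.145,48.555): [(49.2749, 2.6354) (100, 86.2115) (100, 91) (35.9483, 91)]  |A|=2951.3968
4. ⊥bis P2·P3 via (62.24,50.5): [(43.0255, 44.0736) (82.4223, 57.2501) (100, 86.2115) (100, 91) (35.9483, 91)]  |A|=2093.9568
5. ⊥bis P2·P4 via (32.29,36.075): [(43.0255, 44.0736) (82.4223, 57.2501) (100, 86.2115) (100, 91) (35.9483, 91)]  |A|=2093.9568
6. ⊥bis P2·P5 via (43.995,49.795): [(41.5857, 53.62) (46.803, 45.337) (82.4223, 57.2501) (100, 86.2115) (100, 91) (35.9483, 91)]  |A|=2075.0165
7. canonical 6-gon: [(41.5857, 53.62) (46.803, 45.337) (82.4223, 57.2501) (100, 86.2115) (100, 91) (35.9483, 91)]
8. shoelace: 2075.0165

Area of P2's cell: 2075.0165 (6 vertices)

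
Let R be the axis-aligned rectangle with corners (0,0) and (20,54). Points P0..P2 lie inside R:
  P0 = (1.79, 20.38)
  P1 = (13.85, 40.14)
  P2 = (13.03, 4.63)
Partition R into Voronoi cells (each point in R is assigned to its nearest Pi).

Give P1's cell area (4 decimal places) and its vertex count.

Area of P1's cell: 501.4101 (4 vertices)

1. box [0,20]×[0,54]: [(0, 0) (20, 0) (20, 54) (0, 54)]
2. ⊥bis P1·P0 via (7.82,30.26): [(0, 35.0327) (20, 22.8263) (20, 54) (0, 54)]  |A|=501.4101
3. ⊥bis P1·P2 via (13.44,22.385): [(0, 35.0327) (20, 22.8263) (20, 54) (0, 54)]  |A|=501.4101
4. canonical 4-gon: [(0, 35.0327) (20, 22.8263) (20, 54) (0, 54)]
5. shoelace: 501.4101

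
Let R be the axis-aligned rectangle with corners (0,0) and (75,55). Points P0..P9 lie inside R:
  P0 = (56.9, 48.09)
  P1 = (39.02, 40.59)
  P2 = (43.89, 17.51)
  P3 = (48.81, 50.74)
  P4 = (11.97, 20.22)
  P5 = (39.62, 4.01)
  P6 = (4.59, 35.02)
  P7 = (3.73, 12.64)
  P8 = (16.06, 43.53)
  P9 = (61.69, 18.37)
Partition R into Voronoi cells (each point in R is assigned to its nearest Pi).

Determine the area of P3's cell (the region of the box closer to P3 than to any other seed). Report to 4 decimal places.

Area of P3's cell: 153.2280

1. box [0,75]×[0,55]: [(0, 0) (75, 0) (75, 55) (0, 55)]
2. ⊥bis P3·P0 via (52.855,49.415): [(0, 0) (36.6684, 0) (54.6844, 55) (0, 55)]  |A|=2512.2028
3. ⊥bis P3·P1 via (43.915,45.665): [(49.7751, 40.0127) (54.6844, 55) (34.2367, 55)]  |A|=153.228
4. ⊥bis P3·P2 via (46.35,34.125): [(49.7751, 40.0127) (54.6844, 55) (34.2367, 55)]  |A|=153.228
5. ⊥bis P3·P4 via (30.39,35.48): [(49.7751, 40.0127) (54.6844, 55) (34.2367, 55)]  |A|=153.228
6. ⊥bis P3·P5 via (44.215,27.375): [(49.7751, 40.0127) (54.6844, 55) (34.2367, 55)]  |A|=153.228
7. ⊥bis P3·P6 via (26.7,42.88): [(49.7751, 40.0127) (54.6844, 55) (34.2367, 55)]  |A|=153.228
8. ⊥bis P3·P7 via (26.27,31.69): [(49.7751, 40.0127) (54.6844, 55) (34.2367, 55)]  |A|=153.228
9. ⊥bis P3·P8 via (32.435,47.135): [(49.7751, 40.0127) (54.6844, 55) (34.2367, 55)]  |A|=153.228
10. ⊥bis P3·P9 via (55.25,34.555): [(49.7751, 40.0127) (54.6844, 55) (34.2367, 55)]  |A|=153.228
11. canonical 3-gon: [(49.7751, 40.0127) (54.6844, 55) (34.2367, 55)]
12. shoelace: 153.228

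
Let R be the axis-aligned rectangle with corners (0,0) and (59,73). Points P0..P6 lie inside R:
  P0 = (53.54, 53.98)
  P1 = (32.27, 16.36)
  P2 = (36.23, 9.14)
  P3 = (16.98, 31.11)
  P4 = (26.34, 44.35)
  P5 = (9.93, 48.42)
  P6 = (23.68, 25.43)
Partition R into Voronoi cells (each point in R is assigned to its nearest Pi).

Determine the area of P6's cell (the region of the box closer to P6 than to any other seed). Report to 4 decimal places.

1. box [0,59]×[0,73]: [(0, 0) (59, 0) (59, 73) (0, 73)]
2. ⊥bis P6·P0 via (38.61,39.705): [(0, 0) (59, 0) (59, 18.3794) (6.7757, 73) (0, 73)]  |A|=2880.7391
3. ⊥bis P6·P1 via (27.975,20.895): [(0, 0) (5.9124, 0) (42.9943, 35.1195) (6.7757, 73) (0, 73)]  |A|=1801.4472
4. ⊥bis P6·P2 via (29.955,17.285): [(0, 0) (5.9124, 0) (42.9943, 35.1195) (6.7757, 73) (0, 73)]  |A|=1801.4472
5. ⊥bis P6·P3 via (20.33,28.27): [(0, 4.2892) (0, 0) (5.9124, 0) (42.9943, 35.1195) (34.0592, 44.4646)]  |A|=534.6568
6. ⊥bis P6·P4 via (25.01,34.89): [(25.8429, 34.7729) (0, 4.2892) (0, 0) (5.9124, 0) (40.4587, 32.718)]  |A|=432.8123
7. ⊥bis P6·P5 via (16.805,36.925): [(25.8429, 34.7729) (0, 4.2892) (0, 0) (5.9124, 0) (40.4587, 32.718)]  |A|=432.8123
8. canonical 5-gon: [(25.8429, 34.7729) (0, 4.2892) (0, 0) (5.9124, 0) (40.4587, 32.718)]
9. shoelace: 432.8123

Area of P6's cell: 432.8123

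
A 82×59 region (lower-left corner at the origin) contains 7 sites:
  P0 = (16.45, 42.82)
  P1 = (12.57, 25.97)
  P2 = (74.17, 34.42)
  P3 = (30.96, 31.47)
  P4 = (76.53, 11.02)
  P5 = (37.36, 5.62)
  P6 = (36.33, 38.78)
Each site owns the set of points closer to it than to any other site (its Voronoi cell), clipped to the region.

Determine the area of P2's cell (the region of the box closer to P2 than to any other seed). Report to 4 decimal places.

Area of P2's cell: 972.4560

1. box [0,82]×[0,59]: [(0, 0) (82, 0) (82, 59) (0, 59)]
2. ⊥bis P2·P0 via (45.31,38.62): [(39.6896, 0) (82, 0) (82, 59) (48.2759, 59)]  |A|=2243.0169
3. ⊥bis P2·P1 via (43.37,30.195): [(43.7164, 27.6697) (47.512, 0) (82, 0) (82, 59) (48.2759, 59)]  |A|=2134.7953
4. ⊥bis P2·P3 via (52.565,32.945): [(54.8142, 0) (82, 0) (82, 59) (50.7862, 59)]  |A|=1722.7885
5. ⊥bis P2·P4 via (75.35,22.72): [(53.4141, 20.5077) (82, 23.3907) (82, 59) (50.7862, 59)]  |A|=1109.7082
6. ⊥bis P2·P5 via (55.765,20.02): [(53.2258, 23.2654) (55.2394, 20.6918) (82, 23.3907) (82, 59) (50.7862, 59)]  |A|=1107.174
7. ⊥bis P2·P6 via (55.25,36.6): [(53.651, 22.722) (55.2394, 20.6918) (82, 23.3907) (82, 59) (57.831, 59)]  |A|=972.456
8. canonical 5-gon: [(53.651, 22.722) (55.2394, 20.6918) (82, 23.3907) (82, 59) (57.831, 59)]
9. shoelace: 972.456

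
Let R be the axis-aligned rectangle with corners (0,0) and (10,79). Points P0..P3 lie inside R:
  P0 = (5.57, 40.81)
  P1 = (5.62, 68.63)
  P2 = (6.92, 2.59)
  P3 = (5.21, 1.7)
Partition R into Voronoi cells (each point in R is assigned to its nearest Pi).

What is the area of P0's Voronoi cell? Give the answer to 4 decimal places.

1. box [0,10]×[0,79]: [(0, 0) (10, 0) (10, 79) (0, 79)]
2. ⊥bis P0·P1 via (5.595,54.72): [(0, 54.7301) (0, 0) (10, 0) (10, 54.7121)]  |A|=547.2107
3. ⊥bis P0·P2 via (6.245,21.7): [(0, 54.7301) (0, 21.4794) (10, 21.8326) (10, 54.7121)]  |A|=330.6505
4. ⊥bis P0·P3 via (5.39,21.255): [(0, 54.7301) (0, 21.4794) (10, 21.8326) (10, 54.7121)]  |A|=330.6505
5. canonical 4-gon: [(0, 54.7301) (0, 21.4794) (10, 21.8326) (10, 54.7121)]
6. shoelace: 330.6505

Area of P0's cell: 330.6505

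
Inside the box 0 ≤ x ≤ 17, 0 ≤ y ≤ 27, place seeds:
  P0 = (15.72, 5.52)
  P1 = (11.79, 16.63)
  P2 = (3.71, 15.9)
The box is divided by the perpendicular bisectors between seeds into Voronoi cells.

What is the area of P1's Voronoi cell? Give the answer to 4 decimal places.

Area of P1's cell: 154.6857

1. box [0,17]×[0,27]: [(0, 0) (17, 0) (17, 27) (0, 27)]
2. ⊥bis P1·P0 via (13.755,11.075): [(0, 6.2094) (17, 12.2229) (17, 27) (0, 27)]  |A|=302.3259
3. ⊥bis P1·P2 via (7.75,16.265): [(8.3903, 9.1773) (17, 12.2229) (17, 27) (6.7801, 27)]  |A|=154.6857
4. canonical 4-gon: [(8.3903, 9.1773) (17, 12.2229) (17, 27) (6.7801, 27)]
5. shoelace: 154.6857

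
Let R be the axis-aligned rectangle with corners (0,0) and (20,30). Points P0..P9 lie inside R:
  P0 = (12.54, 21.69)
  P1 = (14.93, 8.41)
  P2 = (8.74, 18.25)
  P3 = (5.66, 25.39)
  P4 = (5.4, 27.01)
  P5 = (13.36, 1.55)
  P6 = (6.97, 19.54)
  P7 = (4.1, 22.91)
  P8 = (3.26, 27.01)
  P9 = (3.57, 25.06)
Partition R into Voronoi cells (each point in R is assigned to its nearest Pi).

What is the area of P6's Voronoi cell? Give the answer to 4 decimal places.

Area of P6's cell: 54.0020

1. box [0,20]×[0,30]: [(0, 0) (20, 0) (20, 30) (0, 30)]
2. ⊥bis P6·P0 via (9.755,20.615): [(0, 0) (17.7123, 0) (6.1324, 30) (0, 30)]  |A|=357.6711
3. ⊥bis P6·P1 via (10.95,13.975): [(0, 6.1437) (12.0221, 14.7417) (6.1324, 30) (0, 30)]  |A|=190.1859
4. ⊥bis P6·P2 via (7.855,18.895): [(0, 8.1172) (9.5312, 21.1949) (6.1324, 30) (0, 30)]  |A|=131.2827
5. ⊥bis P6·P3 via (6.315,22.465): [(0, 21.0509) (0, 8.1172) (9.5312, 21.1949) (8.824, 23.0269)]  |A|=70.4179
6. ⊥bis P6·P4 via (6.185,23.275): [(0, 21.0509) (0, 8.1172) (9.5312, 21.1949) (8.824, 23.0269)]  |A|=70.4179
7. ⊥bis P6·P5 via (10.165,10.545): [(0, 21.0509) (0, 8.1172) (9.5312, 21.1949) (8.824, 23.0269)]  |A|=70.4179
8. ⊥bis P6·P7 via (5.535,21.225): [(7.2322, 22.6704) (0, 16.5112) (0, 8.1172) (9.5312, 21.1949) (8.824, 23.0269)]  |A|=54.002
9. ⊥bis P6·P8 via (5.115,23.275): [(7.2322, 22.6704) (0, 16.5112) (0, 8.1172) (9.5312, 21.1949) (8.824, 23.0269)]  |A|=54.002
10. ⊥bis P6·P9 via (5.27,22.3): [(7.2322, 22.6704) (0, 16.5112) (0, 8.1172) (9.5312, 21.1949) (8.824, 23.0269)]  |A|=54.002
11. canonical 5-gon: [(7.2322, 22.6704) (0, 16.5112) (0, 8.1172) (9.5312, 21.1949) (8.824, 23.0269)]
12. shoelace: 54.002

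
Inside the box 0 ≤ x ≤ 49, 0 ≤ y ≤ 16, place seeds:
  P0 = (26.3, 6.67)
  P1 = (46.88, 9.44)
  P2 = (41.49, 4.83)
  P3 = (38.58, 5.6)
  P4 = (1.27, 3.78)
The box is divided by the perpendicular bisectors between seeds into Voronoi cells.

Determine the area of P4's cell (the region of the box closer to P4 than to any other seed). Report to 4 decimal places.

1. box [0,49]×[0,16]: [(0, 0) (49, 0) (49, 16) (0, 16)]
2. ⊥bis P4·P0 via (13.785,5.225): [(0, 0) (14.3883, 0) (12.5409, 16) (0, 16)]  |A|=215.4335
3. ⊥bis P4·P1 via (24.075,6.61): [(0, 0) (14.3883, 0) (12.5409, 16) (0, 16)]  |A|=215.4335
4. ⊥bis P4·P2 via (21.38,4.305): [(0, 0) (14.3883, 0) (12.5409, 16) (0, 16)]  |A|=215.4335
5. ⊥bis P4·P3 via (19.925,4.69): [(0, 0) (14.3883, 0) (12.5409, 16) (0, 16)]  |A|=215.4335
6. canonical 4-gon: [(0, 0) (14.3883, 0) (12.5409, 16) (0, 16)]
7. shoelace: 215.4335

Area of P4's cell: 215.4335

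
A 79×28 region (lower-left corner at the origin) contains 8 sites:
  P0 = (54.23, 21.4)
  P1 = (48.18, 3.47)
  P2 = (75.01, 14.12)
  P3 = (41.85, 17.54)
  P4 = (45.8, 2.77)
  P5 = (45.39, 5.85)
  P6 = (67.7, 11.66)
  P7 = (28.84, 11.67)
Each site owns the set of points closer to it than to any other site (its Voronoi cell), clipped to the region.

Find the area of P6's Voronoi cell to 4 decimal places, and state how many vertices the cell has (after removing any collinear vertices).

1. box [0,79]×[0,28]: [(0, 0) (79, 0) (79, 28) (0, 28)]
2. ⊥bis P6·P0 via (60.965,16.53): [(49.0123, 0) (79, 0) (79, 28) (69.2588, 28)]  |A|=556.2036
3. ⊥bis P6·P1 via (57.94,7.565): [(56.6705, 10.5908) (61.114, 0) (79, 0) (79, 28) (69.2588, 28)]  |A|=492.1201
4. ⊥bis P6·P2 via (71.355,12.89): [(67.2193, 25.1794) (56.6705, 10.5908) (61.114, 0) (75.6928, 0)]  |A|=271.8158
5. ⊥bis P6·P3 via (54.775,14.6): [(67.2193, 25.1794) (56.6705, 10.5908) (61.114, 0) (75.6928, 0)]  |A|=271.8158
6. ⊥bis P6·P4 via (56.75,7.215): [(67.2193, 25.1794) (56.6705, 10.5908) (61.114, 0) (75.6928, 0)]  |A|=271.8158
7. ⊥bis P6·P5 via (56.545,8.755): [(67.2193, 25.1794) (56.6705, 10.5908) (61.114, 0) (75.6928, 0)]  |A|=271.8158
8. ⊥bis P6·P7 via (48.27,11.665): [(67.2193, 25.1794) (56.6705, 10.5908) (61.114, 0) (75.6928, 0)]  |A|=271.8158
9. canonical 4-gon: [(67.2193, 25.1794) (56.6705, 10.5908) (61.114, 0) (75.6928, 0)]
10. shoelace: 271.8158

Area of P6's cell: 271.8158 (4 vertices)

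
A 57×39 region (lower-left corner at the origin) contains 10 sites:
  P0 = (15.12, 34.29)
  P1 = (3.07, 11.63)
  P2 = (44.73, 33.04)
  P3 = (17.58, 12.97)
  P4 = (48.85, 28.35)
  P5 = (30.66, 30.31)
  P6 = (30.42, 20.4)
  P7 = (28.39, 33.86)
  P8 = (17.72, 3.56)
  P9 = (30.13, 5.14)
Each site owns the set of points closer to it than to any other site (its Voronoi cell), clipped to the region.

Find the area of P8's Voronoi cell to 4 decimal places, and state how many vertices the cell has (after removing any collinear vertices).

1. box [0,57]×[0,39]: [(0, 0) (57, 0) (57, 39) (0, 39)]
2. ⊥bis P8·P0 via (16.42,18.925): [(0, 17.5357) (0, 0) (57, 0) (57, 22.3584)]  |A|=1136.9826
3. ⊥bis P8·P1 via (10.395,7.595): [(16.6467, 18.9442) (6.2113, 0) (57, 0) (57, 22.3584)]  |A|=932.1925
4. ⊥bis P8·P2 via (31.225,18.3): [(29.3489, 20.0189) (16.6467, 18.9442) (6.2113, 0) (51.1985, 0)]  |A|=565.0059
5. ⊥bis P8·P3 via (17.65,8.265): [(41.7858, 8.6241) (10.7072, 8.1617) (6.2113, 0) (51.1985, 0)]  |A|=319.7746
6. ⊥bis P8·P4 via (33.285,15.955): [(39.1541, 8.5849) (10.7072, 8.1617) (6.2113, 0) (45.9906, 0)]  |A|=285.8875
7. ⊥bis P8·P5 via (24.19,16.935): [(39.1541, 8.5849) (10.7072, 8.1617) (6.2113, 0) (45.9906, 0)]  |A|=285.8875
8. ⊥bis P8·P6 via (24.07,11.98): [(28.7765, 8.4305) (10.7072, 8.1617) (6.2113, 0) (39.9553, 0)]  |A|=215.3742
9. ⊥bis P8·P7 via (23.055,18.71): [(28.7765, 8.4305) (10.7072, 8.1617) (6.2113, 0) (39.9553, 0)]  |A|=215.3742
10. ⊥bis P8·P9 via (23.925,4.35): [(23.4156, 8.3508) (10.7072, 8.1617) (6.2113, 0) (24.4788, 0)]  |A|=127.7105
11. canonical 4-gon: [(23.4156, 8.3508) (10.7072, 8.1617) (6.2113, 0) (24.4788, 0)]
12. shoelace: 127.7105

Area of P8's cell: 127.7105 (4 vertices)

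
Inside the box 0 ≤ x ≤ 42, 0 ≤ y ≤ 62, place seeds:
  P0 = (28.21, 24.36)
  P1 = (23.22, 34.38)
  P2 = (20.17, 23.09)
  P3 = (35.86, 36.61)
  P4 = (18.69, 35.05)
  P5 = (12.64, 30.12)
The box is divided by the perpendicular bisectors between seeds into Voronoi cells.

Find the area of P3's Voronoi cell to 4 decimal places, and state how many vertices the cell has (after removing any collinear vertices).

1. box [0,42]×[0,62]: [(0, 0) (42, 0) (42, 62) (0, 62)]
2. ⊥bis P3·P0 via (32.035,30.485): [(0, 50.4905) (42, 24.262) (42, 62) (0, 62)]  |A|=1034.1977
3. ⊥bis P3·P1 via (29.54,35.495): [(30.2244, 31.6157) (42, 24.262) (42, 62) (24.8639, 62)]  |A|=482.5285
4. ⊥bis P3·P2 via (28.015,29.85): [(30.2244, 31.6157) (42, 24.262) (42, 62) (24.8639, 62)]  |A|=482.5285
5. ⊥bis P3·P4 via (27.275,35.83): [(24.9328, 61.6095) (30.2244, 31.6157) (42, 24.262) (42, 62) (24.8973, 62)]  |A|=482.522
6. ⊥bis P3·P5 via (24.25,33.365): [(24.9328, 61.6095) (30.2244, 31.6157) (42, 24.262) (42, 62) (24.8973, 62)]  |A|=482.522
7. canonical 5-gon: [(24.9328, 61.6095) (30.2244, 31.6157) (42, 24.262) (42, 62) (24.8973, 62)]
8. shoelace: 482.522

Area of P3's cell: 482.5220 (5 vertices)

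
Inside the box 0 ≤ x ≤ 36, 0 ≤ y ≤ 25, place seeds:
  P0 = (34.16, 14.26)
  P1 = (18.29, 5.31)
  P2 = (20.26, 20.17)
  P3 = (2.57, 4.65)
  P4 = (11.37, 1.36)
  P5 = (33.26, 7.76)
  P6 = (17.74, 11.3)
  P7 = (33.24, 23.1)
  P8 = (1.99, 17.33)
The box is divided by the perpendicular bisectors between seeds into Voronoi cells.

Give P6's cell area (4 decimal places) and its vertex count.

Area of P6's cell: 122.1462 (7 vertices)

1. box [0,36]×[0,25]: [(0, 0) (36, 0) (36, 25) (0, 25)]
2. ⊥bis P6·P0 via (25.95,12.78): [(0, 0) (28.2538, 0) (23.7471, 25) (0, 25)]  |A|=650.0119
3. ⊥bis P6·P1 via (18.015,8.305): [(0, 6.6509) (26.6144, 9.0946) (23.7471, 25) (0, 25)]  |A|=433.0291
4. ⊥bis P6·P2 via (19,15.735): [(0, 21.133) (0, 6.6509) (26.6144, 9.0946) (25.7637, 13.8134)]  |A|=250.3898
5. ⊥bis P6·P3 via (10.155,7.975): [(5.0111, 19.7093) (10.3201, 7.5985) (26.6144, 9.0946) (25.7637, 13.8134)]  |A|=149.0965
6. ⊥bis P6·P4 via (14.555,6.33): [(5.0111, 19.7093) (9.4389, 9.6087) (12.293, 7.7796) (26.6144, 9.0946) (25.7637, 13.8134)]  |A|=147.0338
7. ⊥bis P6·P5 via (25.5,9.53): [(5.0111, 19.7093) (9.4389, 9.6087) (12.293, 7.7796) (25.3747, 8.9808) (26.0786, 12.0667) (25.7637, 13.8134)]  |A|=145.1611
8. ⊥bis P6·P7 via (25.49,17.2): [(5.0111, 19.7093) (9.4389, 9.6087) (12.293, 7.7796) (25.3747, 8.9808) (26.0786, 12.0667) (25.7637, 13.8134)]  |A|=145.1611
9. ⊥bis P6·P8 via (9.865,14.315): [(11.2515, 17.9364) (8.7045, 11.2839) (9.4389, 9.6087) (12.293, 7.7796) (25.3747, 8.9808) (26.0786, 12.0667) (25.7637, 13.8134)]  |A|=122.1462
10. canonical 7-gon: [(11.2515, 17.9364) (8.7045, 11.2839) (9.4389, 9.6087) (12.293, 7.7796) (25.3747, 8.9808) (26.0786, 12.0667) (25.7637, 13.8134)]
11. shoelace: 122.1462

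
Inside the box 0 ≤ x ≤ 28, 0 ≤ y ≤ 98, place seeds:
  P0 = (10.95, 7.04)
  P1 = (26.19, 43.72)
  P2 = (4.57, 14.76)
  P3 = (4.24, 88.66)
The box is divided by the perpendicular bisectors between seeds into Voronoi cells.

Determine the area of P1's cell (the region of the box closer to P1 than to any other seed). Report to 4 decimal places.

Area of P1's cell: 985.0581

1. box [0,28]×[0,98]: [(0, 0) (28, 0) (28, 98) (0, 98)]
2. ⊥bis P1·P0 via (18.57,25.38): [(0, 33.0956) (28, 21.462) (28, 98) (0, 98)]  |A|=1980.1945
3. ⊥bis P1·P2 via (15.38,29.24): [(0, 40.7219) (23.036, 23.5245) (28, 21.462) (28, 98) (0, 98)]  |A|=1892.3545
4. ⊥bis P1·P3 via (15.215,66.19): [(0, 58.7586) (0, 40.7219) (23.036, 23.5245) (28, 21.462) (28, 72.4346)]  |A|=985.0581
5. canonical 5-gon: [(0, 58.7586) (0, 40.7219) (23.036, 23.5245) (28, 21.462) (28, 72.4346)]
6. shoelace: 985.0581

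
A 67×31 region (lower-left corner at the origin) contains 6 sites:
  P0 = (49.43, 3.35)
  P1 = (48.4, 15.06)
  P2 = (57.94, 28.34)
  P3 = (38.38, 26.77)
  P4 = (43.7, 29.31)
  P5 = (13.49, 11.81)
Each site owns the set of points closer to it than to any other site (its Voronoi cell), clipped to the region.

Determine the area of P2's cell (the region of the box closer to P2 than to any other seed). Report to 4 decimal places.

1. box [0,67]×[0,31]: [(0, 0) (67, 0) (67, 31) (0, 31)]
2. ⊥bis P2·P0 via (53.685,15.845): [(67, 11.3108) (67, 31) (9.1817, 31)]  |A|=569.1996
3. ⊥bis P2·P1 via (53.17,21.7): [(67, 11.7649) (67, 31) (40.2241, 31)]  |A|=257.5187
4. ⊥bis P2·P3 via (48.16,27.555): [(48.3522, 25.161) (67, 11.7649) (67, 31) (47.8835, 31)]  |A|=235.1572
5. ⊥bis P2·P4 via (50.82,28.825): [(50.4669, 23.6418) (67, 11.7649) (67, 31) (50.9682, 31)]  |A|=217.9903
6. ⊥bis P2·P5 via (35.715,20.075): [(50.4669, 23.6418) (67, 11.7649) (67, 31) (50.9682, 31)]  |A|=217.9903
7. canonical 4-gon: [(50.4669, 23.6418) (67, 11.7649) (67, 31) (50.9682, 31)]
8. shoelace: 217.9903

Area of P2's cell: 217.9903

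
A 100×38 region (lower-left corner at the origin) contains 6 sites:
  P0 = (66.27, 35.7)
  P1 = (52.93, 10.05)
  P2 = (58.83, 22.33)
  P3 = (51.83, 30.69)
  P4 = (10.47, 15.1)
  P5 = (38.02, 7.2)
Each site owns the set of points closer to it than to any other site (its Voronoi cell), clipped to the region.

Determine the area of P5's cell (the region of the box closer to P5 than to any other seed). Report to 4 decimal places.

1. box [0,100]×[0,38]: [(0, 0) (100, 0) (100, 38) (0, 38)]
2. ⊥bis P5·P0 via (52.145,21.45): [(0, 0) (73.7848, 0) (35.4485, 38) (0, 38)]  |A|=2075.4339
3. ⊥bis P5·P1 via (45.475,8.625): [(0, 0) (47.1236, 0) (40.8913, 32.605) (35.4485, 38) (0, 38)]  |A|=1640.7902
4. ⊥bis P5·P2 via (48.425,14.765): [(0, 0) (47.1236, 0) (42.8305, 22.4597) (31.5319, 38) (0, 38)]  |A|=1587.9792
5. ⊥bis P5·P3 via (44.925,18.945): [(0, 0) (47.1236, 0) (43.3223, 19.8873) (12.5136, 38) (0, 38)]  |A|=1405.0305
6. ⊥bis P5·P4 via (24.245,11.15): [(21.0477, 0) (47.1236, 0) (43.3223, 19.8873) (29.1411, 28.2245)]  |A|=493.1551
7. canonical 4-gon: [(21.0477, 0) (47.1236, 0) (43.3223, 19.8873) (29.1411, 28.2245)]
8. shoelace: 493.1551

Area of P5's cell: 493.1551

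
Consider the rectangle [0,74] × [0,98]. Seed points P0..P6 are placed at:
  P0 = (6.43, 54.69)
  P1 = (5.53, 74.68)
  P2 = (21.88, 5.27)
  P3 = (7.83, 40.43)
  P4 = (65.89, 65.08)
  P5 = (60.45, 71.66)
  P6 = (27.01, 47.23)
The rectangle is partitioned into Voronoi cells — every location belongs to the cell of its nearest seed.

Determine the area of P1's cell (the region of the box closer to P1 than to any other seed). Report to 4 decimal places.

Area of P1's cell: 1055.4780

1. box [0,74]×[0,98]: [(0, 0) (74, 0) (74, 98) (0, 98)]
2. ⊥bis P1·P0 via (5.98,64.685): [(0, 64.4158) (74, 67.7474) (74, 98) (0, 98)]  |A|=2361.9617
3. ⊥bis P1·P2 via (13.705,39.975): [(0, 64.4158) (74, 67.7474) (74, 98) (0, 98)]  |A|=2361.9617
4. ⊥bis P1·P3 via (6.68,57.555): [(0, 64.4158) (74, 67.7474) (74, 98) (0, 98)]  |A|=2361.9617
5. ⊥bis P1·P4 via (35.71,69.88): [(0, 64.4158) (35.0922, 65.9957) (40.1824, 98) (0, 98)]  |A|=1232.2768
6. ⊥bis P1·P5 via (32.99,73.17): [(0, 64.4158) (32.5893, 65.883) (34.3554, 98) (0, 98)]  |A|=1098.9388
7. ⊥bis P1·P6 via (16.27,60.955): [(0, 64.4158) (21.9559, 65.4043) (33.0399, 74.0777) (34.3554, 98) (0, 98)]  |A|=1055.478
8. canonical 5-gon: [(0, 64.4158) (21.9559, 65.4043) (33.0399, 74.0777) (34.3554, 98) (0, 98)]
9. shoelace: 1055.478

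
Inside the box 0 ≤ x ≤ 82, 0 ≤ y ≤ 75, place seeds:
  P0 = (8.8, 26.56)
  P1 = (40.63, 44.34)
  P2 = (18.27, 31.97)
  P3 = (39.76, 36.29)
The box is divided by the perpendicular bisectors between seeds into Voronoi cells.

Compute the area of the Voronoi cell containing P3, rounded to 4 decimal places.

Area of P3's cell: 1936.9400

1. box [0,82]×[0,75]: [(0, 0) (82, 0) (82, 75) (0, 75)]
2. ⊥bis P3·P0 via (24.28,31.425): [(34.1561, 0) (82, 0) (82, 75) (10.5854, 75)]  |A|=4472.1922
3. ⊥bis P3·P1 via (40.195,40.315): [(20.8283, 42.408) (34.1561, 0) (82, 0) (82, 35.7969)]  |A|=2109.3626
4. ⊥bis P3·P2 via (29.015,34.13): [(27.4958, 41.6875) (35.8759, 0) (82, 0) (82, 35.7969)]  |A|=1936.94
5. canonical 4-gon: [(27.4958, 41.6875) (35.8759, 0) (82, 0) (82, 35.7969)]
6. shoelace: 1936.94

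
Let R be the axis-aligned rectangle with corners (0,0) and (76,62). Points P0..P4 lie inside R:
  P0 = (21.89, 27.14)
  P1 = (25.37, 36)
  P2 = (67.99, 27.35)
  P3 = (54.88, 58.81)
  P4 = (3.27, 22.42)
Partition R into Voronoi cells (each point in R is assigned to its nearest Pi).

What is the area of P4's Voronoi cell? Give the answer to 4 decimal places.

1. box [0,76]×[0,62]: [(0, 0) (76, 0) (76, 62) (0, 62)]
2. ⊥bis P4·P0 via (12.58,24.78): [(0, 0) (18.8615, 0) (3.1451, 62) (0, 62)]  |A|=682.2038
3. ⊥bis P4·P1 via (14.32,29.21): [(0, 52.5143) (0, 0) (18.8615, 0) (9.4466, 37.1409)]  |A|=598.3079
4. ⊥bis P4·P2 via (35.63,24.885): [(0, 52.5143) (0, 0) (18.8615, 0) (9.4466, 37.1409)]  |A|=598.3079
5. ⊥bis P4·P3 via (29.075,40.615): [(0, 52.5143) (0, 0) (18.8615, 0) (9.4466, 37.1409)]  |A|=598.3079
6. canonical 4-gon: [(0, 52.5143) (0, 0) (18.8615, 0) (9.4466, 37.1409)]
7. shoelace: 598.3079

Area of P4's cell: 598.3079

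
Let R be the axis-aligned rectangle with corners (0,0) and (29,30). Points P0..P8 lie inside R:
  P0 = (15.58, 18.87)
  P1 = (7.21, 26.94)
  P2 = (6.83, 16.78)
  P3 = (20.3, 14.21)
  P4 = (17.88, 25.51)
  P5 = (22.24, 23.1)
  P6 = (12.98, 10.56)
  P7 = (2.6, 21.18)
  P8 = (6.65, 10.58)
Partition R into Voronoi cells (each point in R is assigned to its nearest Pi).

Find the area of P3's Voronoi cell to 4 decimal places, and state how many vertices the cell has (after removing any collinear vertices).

Area of P3's cell: 181.4731 (5 vertices)

1. box [0,29]×[0,30]: [(0, 0) (29, 0) (29, 30) (0, 30)]
2. ⊥bis P3·P0 via (17.94,16.54): [(1.6103, 0) (29, 0) (29, 27.7424)]  |A|=379.9287
3. ⊥bis P3·P1 via (13.755,20.575): [(1.6103, 0) (29, 0) (29, 27.7424)]  |A|=379.9287
4. ⊥bis P3·P2 via (13.565,15.495): [(12.7641, 11.2975) (10.6086, 0) (29, 0) (29, 27.7424)]  |A|=329.0991
5. ⊥bis P3·P4 via (19.09,19.86): [(21.7883, 20.4379) (12.7641, 11.2975) (10.6086, 0) (29, 0) (29, 21.9823)]  |A|=308.3291
6. ⊥bis P3·P5 via (21.27,18.655): [(20.2482, 18.878) (12.7641, 11.2975) (10.6086, 0) (29, 0) (29, 16.9681)]  |A|=281.9522
7. ⊥bis P3·P6 via (16.64,12.385): [(20.2482, 18.878) (15.6997, 14.2708) (22.8156, 0) (29, 0) (29, 16.9681)]  |A|=181.4731
8. ⊥bis P3·P7 via (11.45,17.695): [(20.2482, 18.878) (15.6997, 14.2708) (22.8156, 0) (29, 0) (29, 16.9681)]  |A|=181.4731
9. ⊥bis P3·P8 via (13.475,12.395): [(20.2482, 18.878) (15.6997, 14.2708) (22.8156, 0) (29, 0) (29, 16.9681)]  |A|=181.4731
10. canonical 5-gon: [(20.2482, 18.878) (15.6997, 14.2708) (22.8156, 0) (29, 0) (29, 16.9681)]
11. shoelace: 181.4731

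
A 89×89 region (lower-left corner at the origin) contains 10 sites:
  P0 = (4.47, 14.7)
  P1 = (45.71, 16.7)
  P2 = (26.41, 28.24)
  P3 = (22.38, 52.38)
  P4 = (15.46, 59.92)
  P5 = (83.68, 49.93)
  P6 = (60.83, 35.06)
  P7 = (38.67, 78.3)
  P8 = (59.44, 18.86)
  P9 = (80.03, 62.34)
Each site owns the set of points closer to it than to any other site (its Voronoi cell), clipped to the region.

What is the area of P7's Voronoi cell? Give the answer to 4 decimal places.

1. box [0,89]×[0,89]: [(0, 0) (89, 0) (89, 89) (0, 89)]
2. ⊥bis P7·P0 via (21.57,46.5): [(0, 58.099) (89, 10.2405) (89, 89) (0, 89)]  |A|=4879.8952
3. ⊥bis P7·P1 via (42.19,47.5): [(0, 58.099) (23.6506, 45.3812) (89, 52.8497) (89, 89) (0, 89)]  |A|=3487.6502
4. ⊥bis P7·P2 via (32.54,53.27): [(0, 61.2392) (51.6742, 48.5839) (89, 52.8497) (89, 89) (0, 89)]  |A|=3190.4424
5. ⊥bis P7·P3 via (30.525,65.34): [(0, 84.5241) (56.3384, 49.117) (89, 52.8497) (89, 89) (0, 89)]  |A|=2491.2395
6. ⊥bis P7·P4 via (27.065,69.11): [(29.5803, 65.9337) (56.3384, 49.117) (89, 52.8497) (89, 89) (11.3141, 89)]  |A|=2294.5533
7. ⊥bis P7·P5 via (61.175,64.115): [(29.5803, 65.9337) (53.0316, 51.1952) (76.8601, 89) (11.3141, 89)]  |A|=1374.8355
8. ⊥bis P7·P6 via (49.75,56.68): [(29.5803, 65.9337) (46.7504, 55.1428) (59.7041, 61.7814) (76.8601, 89) (11.3141, 89)]  |A|=1328.4189
9. ⊥bis P7·P8 via (49.055,48.58): [(29.5803, 65.9337) (46.7504, 55.1428) (59.7041, 61.7814) (76.8601, 89) (11.3141, 89)]  |A|=1328.4189
10. ⊥bis P7·P9 via (59.35,70.32): [(29.5803, 65.9337) (46.7504, 55.1428) (55.1556, 59.4503) (66.5582, 89) (11.3141, 89)]  |A|=1134.304
11. canonical 5-gon: [(29.5803, 65.9337) (46.7504, 55.1428) (55.1556, 59.4503) (66.5582, 89) (11.3141, 89)]
12. shoelace: 1134.304

Area of P7's cell: 1134.3040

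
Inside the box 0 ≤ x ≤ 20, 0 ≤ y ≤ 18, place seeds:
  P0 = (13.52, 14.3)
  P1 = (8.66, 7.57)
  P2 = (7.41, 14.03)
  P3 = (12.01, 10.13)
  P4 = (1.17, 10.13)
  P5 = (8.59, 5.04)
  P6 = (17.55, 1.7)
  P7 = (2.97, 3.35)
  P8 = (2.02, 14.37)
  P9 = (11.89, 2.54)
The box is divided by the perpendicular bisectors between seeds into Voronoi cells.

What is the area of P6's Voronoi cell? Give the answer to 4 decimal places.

1. box [0,20]×[0,18]: [(0, 0) (20, 0) (20, 18) (0, 18)]
2. ⊥bis P6·P0 via (15.535,8): [(0, 3.0313) (0, 0) (20, 0) (20, 9.4281)]  |A|=124.5936
3. ⊥bis P6·P1 via (13.105,4.635): [(15.2712, 7.9156) (10.0445, 0) (20, 0) (20, 9.4281)]  |A|=61.6937
4. ⊥bis P6·P2 via (12.48,7.865): [(15.2712, 7.9156) (10.0445, 0) (20, 0) (20, 9.4281)]  |A|=61.6937
5. ⊥bis P6·P3 via (14.78,5.915): [(13.3141, 4.9516) (10.0445, 0) (20, 0) (20, 9.3455)]  |A|=55.8894
6. ⊥bis P6·P4 via (9.36,5.915): [(13.3141, 4.9516) (10.0445, 0) (20, 0) (20, 9.3455)]  |A|=55.8894
7. ⊥bis P6·P5 via (13.07,3.37): [(13.7717, 5.2524) (11.8138, 0) (20, 0) (20, 9.3455)]  |A|=50.6018
8. ⊥bis P6·P7 via (10.26,2.525): [(13.7717, 5.2524) (11.8138, 0) (20, 0) (20, 9.3455)]  |A|=50.6018
9. ⊥bis P6·P8 via (9.785,8.035): [(13.7717, 5.2524) (11.8138, 0) (20, 0) (20, 9.3455)]  |A|=50.6018
10. ⊥bis P6·P9 via (14.72,2.12): [(15.3376, 6.2814) (14.4054, 0) (20, 0) (20, 9.3455)]  |A|=39.3573
11. canonical 4-gon: [(15.3376, 6.2814) (14.4054, 0) (20, 0) (20, 9.3455)]
12. shoelace: 39.3573

Area of P6's cell: 39.3573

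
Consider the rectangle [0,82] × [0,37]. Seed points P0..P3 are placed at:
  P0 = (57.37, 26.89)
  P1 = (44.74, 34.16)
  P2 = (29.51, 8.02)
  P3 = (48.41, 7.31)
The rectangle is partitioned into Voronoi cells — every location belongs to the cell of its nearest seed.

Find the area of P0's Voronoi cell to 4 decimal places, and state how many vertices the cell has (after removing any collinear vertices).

Area of P0's cell: 832.9375 (4 vertices)

1. box [0,82]×[0,37]: [(0, 0) (82, 0) (82, 37) (0, 37)]
2. ⊥bis P0·P1 via (51.055,30.525): [(33.4844, 0) (82, 0) (82, 37) (54.7821, 37)]  |A|=1401.0699
3. ⊥bis P0·P2 via (43.44,17.455): [(43.4896, 17.3818) (55.2625, 0) (82, 0) (82, 37) (54.7821, 37)]  |A|=1211.7984
4. ⊥bis P0·P3 via (52.89,17.1): [(45.3211, 20.5636) (82, 3.779) (82, 37) (54.7821, 37)]  |A|=832.9375
5. canonical 4-gon: [(45.3211, 20.5636) (82, 3.779) (82, 37) (54.7821, 37)]
6. shoelace: 832.9375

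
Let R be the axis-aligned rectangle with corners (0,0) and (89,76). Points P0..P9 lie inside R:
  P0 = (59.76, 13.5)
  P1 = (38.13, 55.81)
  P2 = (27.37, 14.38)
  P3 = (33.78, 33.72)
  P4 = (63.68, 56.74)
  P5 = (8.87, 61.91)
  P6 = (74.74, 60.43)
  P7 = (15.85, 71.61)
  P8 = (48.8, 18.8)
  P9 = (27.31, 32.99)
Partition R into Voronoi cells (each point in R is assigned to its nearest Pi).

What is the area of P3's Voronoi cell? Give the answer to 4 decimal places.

1. box [0,89]×[0,76]: [(0, 0) (89, 0) (89, 76) (0, 76)]
2. ⊥bis P3·P0 via (46.77,23.61): [(0, 0) (28.3945, 0) (87.5447, 76) (0, 76)]  |A|=4405.6902
3. ⊥bis P3·P1 via (35.955,44.765): [(0, 51.8453) (0, 0) (28.3945, 0) (59.6094, 40.1069)]  |A|=2114.6437
4. ⊥bis P3·P2 via (30.575,24.05): [(0, 51.8453) (0, 34.1837) (43.7213, 19.6928) (59.6094, 40.1069)]  |A|=1087.7814
5. ⊥bis P3·P4 via (48.73,45.23): [(51.4349, 41.7167) (0, 51.8453) (0, 34.1837) (43.7213, 19.6928) (56.123, 35.6274)]  |A|=1066.6664
6. ⊥bis P3·P5 via (21.325,47.815): [(51.4349, 41.7167) (21.1686, 47.6768) (4.2898, 32.7619) (43.7213, 19.6928) (56.123, 35.6274)]  |A|=835.7408
7. ⊥bis P3·P6 via (54.26,47.075): [(51.4349, 41.7167) (21.1686, 47.6768) (4.2898, 32.7619) (43.7213, 19.6928) (56.123, 35.6274)]  |A|=835.7408
8. ⊥bis P3·P7 via (24.815,52.665): [(51.4349, 41.7167) (21.1686, 47.6768) (4.2898, 32.7619) (43.7213, 19.6928) (56.123, 35.6274)]  |A|=835.7408
9. ⊥bis P3·P8 via (41.29,26.26): [(53.7093, 38.7625) (51.4349, 41.7167) (21.1686, 47.6768) (4.2898, 32.7619) (36.9845, 21.9256)]  |A|=721.6842
10. ⊥bis P3·P9 via (30.545,33.355): [(53.7093, 38.7625) (51.4349, 41.7167) (29.1054, 46.1138) (31.6345, 23.6988) (36.9845, 21.9256)]  |A|=354.3003
11. canonical 5-gon: [(53.7093, 38.7625) (51.4349, 41.7167) (29.1054, 46.1138) (31.6345, 23.6988) (36.9845, 21.9256)]
12. shoelace: 354.3003

Area of P3's cell: 354.3003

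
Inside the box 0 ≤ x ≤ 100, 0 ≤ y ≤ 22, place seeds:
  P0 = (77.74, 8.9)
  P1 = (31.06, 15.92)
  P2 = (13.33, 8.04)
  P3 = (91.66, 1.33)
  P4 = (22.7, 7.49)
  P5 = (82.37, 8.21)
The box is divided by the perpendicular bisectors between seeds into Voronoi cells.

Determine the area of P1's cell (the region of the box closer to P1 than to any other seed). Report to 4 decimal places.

Area of P1's cell: 583.7656

1. box [0,100]×[0,22]: [(0, 0) (100, 0) (100, 22) (0, 22)]
2. ⊥bis P1·P0 via (54.4,12.41): [(0, 0) (52.5337, 0) (55.8422, 22) (0, 22)]  |A|=1192.135
3. ⊥bis P1·P2 via (22.195,11.98): [(27.5194, 0) (52.5337, 0) (55.8422, 22) (17.7417, 22)]  |A|=694.2628
4. ⊥bis P1·P3 via (61.36,8.625): [(27.5194, 0) (52.5337, 0) (55.8422, 22) (17.7417, 22)]  |A|=694.2628
5. ⊥bis P1·P4 via (26.88,11.705): [(18.7212, 19.7961) (38.683, 0) (52.5337, 0) (55.8422, 22) (17.7417, 22)]  |A|=583.7656
6. ⊥bis P1·P5 via (56.715,12.065): [(18.7212, 19.7961) (38.683, 0) (52.5337, 0) (55.8422, 22) (17.7417, 22)]  |A|=583.7656
7. canonical 5-gon: [(18.7212, 19.7961) (38.683, 0) (52.5337, 0) (55.8422, 22) (17.7417, 22)]
8. shoelace: 583.7656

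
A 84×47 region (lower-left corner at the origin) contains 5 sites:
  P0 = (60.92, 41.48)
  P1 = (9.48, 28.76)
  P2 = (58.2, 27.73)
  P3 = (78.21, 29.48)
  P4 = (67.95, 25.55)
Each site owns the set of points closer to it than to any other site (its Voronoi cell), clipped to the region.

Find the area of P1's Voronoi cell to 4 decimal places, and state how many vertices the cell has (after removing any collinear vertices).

1. box [0,84]×[0,47]: [(0, 0) (84, 0) (84, 47) (0, 47)]
2. ⊥bis P1·P0 via (35.2,35.12): [(0, 0) (43.8844, 0) (32.2623, 47) (0, 47)]  |A|=1789.4486
3. ⊥bis P1·P2 via (33.84,28.245): [(0, 0) (33.2429, 0) (34.081, 39.6452) (32.2623, 47) (0, 47)]  |A|=1578.5054
4. ⊥bis P1·P3 via (43.845,29.12): [(0, 0) (33.2429, 0) (34.081, 39.6452) (32.2623, 47) (0, 47)]  |A|=1578.5054
5. ⊥bis P1·P4 via (38.715,27.155): [(0, 0) (33.2429, 0) (34.081, 39.6452) (32.2623, 47) (0, 47)]  |A|=1578.5054
6. canonical 5-gon: [(0, 0) (33.2429, 0) (34.081, 39.6452) (32.2623, 47) (0, 47)]
7. shoelace: 1578.5054

Area of P1's cell: 1578.5054 (5 vertices)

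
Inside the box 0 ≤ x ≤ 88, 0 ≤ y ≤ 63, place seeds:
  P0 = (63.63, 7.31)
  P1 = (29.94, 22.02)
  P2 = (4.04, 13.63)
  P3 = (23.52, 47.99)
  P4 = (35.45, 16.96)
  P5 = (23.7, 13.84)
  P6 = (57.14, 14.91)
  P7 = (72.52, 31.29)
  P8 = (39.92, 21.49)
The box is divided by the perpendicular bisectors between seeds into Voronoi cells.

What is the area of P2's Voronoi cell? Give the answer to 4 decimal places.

1. box [0,88]×[0,63]: [(0, 0) (88, 0) (88, 63) (0, 63)]
2. ⊥bis P2·P0 via (33.835,10.47): [(0, 0) (32.7246, 0) (39.4062, 63) (0, 63)]  |A|=2272.1203
3. ⊥bis P2·P1 via (16.99,17.825): [(0, 0) (22.7642, 0) (2.3561, 63) (0, 63)]  |A|=791.2891
4. ⊥bis P2·P3 via (13.78,30.81): [(0, 38.6224) (0, 0) (22.7642, 0) (12.5595, 31.5019)]  |A|=601.0976
5. ⊥bis P2·P4 via (19.745,15.295): [(0, 38.6224) (0, 0) (21.3665, 0) (20.6866, 6.4136) (12.5595, 31.5019)]  |A|=596.6155
6. ⊥bis P2·P5 via (13.87,13.735): [(0, 38.6224) (0, 0) (14.0167, 0) (13.7184, 27.9243) (12.5595, 31.5019)]  |A|=478.9637
7. ⊥bis P2·P6 via (30.59,14.27): [(0, 38.6224) (0, 0) (14.0167, 0) (13.7184, 27.9243) (12.5595, 31.5019)]  |A|=478.9637
8. ⊥bis P2·P7 via (38.28,22.46): [(0, 38.6224) (0, 0) (14.0167, 0) (13.7184, 27.9243) (12.5595, 31.5019)]  |A|=478.9637
9. ⊥bis P2·P8 via (21.98,17.56): [(0, 38.6224) (0, 0) (14.0167, 0) (13.7184, 27.9243) (12.5595, 31.5019)]  |A|=478.9637
10. canonical 5-gon: [(0, 38.6224) (0, 0) (14.0167, 0) (13.7184, 27.9243) (12.5595, 31.5019)]
11. shoelace: 478.9637

Area of P2's cell: 478.9637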